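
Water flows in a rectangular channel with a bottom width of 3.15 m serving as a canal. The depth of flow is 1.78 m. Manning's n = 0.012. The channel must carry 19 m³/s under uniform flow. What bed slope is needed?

Flow area A = b·y = 3.15 × 1.78 = 5.607 m². Wetted perimeter P = b + 2y = 3.15 + 2×1.78 = 6.71 m.
Hydraulic radius R = A/P = 5.607/6.71 = 0.8356 m.
From Manning's equation, S = [nQ / (1 A R^(2/3))]² = [0.012 × 19 / (1 × 5.607 × 0.8356^(2/3))]² = 0.0021.

S = 0.0021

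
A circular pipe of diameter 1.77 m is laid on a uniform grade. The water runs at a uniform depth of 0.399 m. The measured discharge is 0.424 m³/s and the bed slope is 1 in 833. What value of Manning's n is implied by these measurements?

n = 0.013

For a circular section of diameter D = 1.77 m at depth y = 0.399 m, the central angle is θ = 2 arccos(1 − 2y/D) = 1.979 rad. Then A = (D²/8)(θ − sin θ) = 0.4155 m² and P = Dθ/2 = 1.751 m.
Hydraulic radius R = A/P = 0.4155/1.751 = 0.2373 m.
Rearranging Manning's equation: n = (1/Q) A R^(2/3) S^(1/2) = (1/0.424) × 0.4155 × 0.2373^(2/3) × √0.0012 = 0.013.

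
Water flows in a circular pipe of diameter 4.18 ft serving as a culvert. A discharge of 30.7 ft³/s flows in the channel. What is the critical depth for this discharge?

y_c = 1.62 ft

At critical depth, Q² T / (g A³) = 1, i.e. A³/T = Q²/g = 30.7²/32.2 = 29.27.
Trying y = 1.8 ft: A³/T = 43.64 — high.
Trying y = 1.62 ft: A³/T = 29.12 — ≈ 29.27.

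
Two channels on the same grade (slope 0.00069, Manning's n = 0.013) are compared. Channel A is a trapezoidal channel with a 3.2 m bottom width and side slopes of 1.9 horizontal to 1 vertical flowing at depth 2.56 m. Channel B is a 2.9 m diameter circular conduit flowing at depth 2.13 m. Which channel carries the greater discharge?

channel A

Channel A: With bottom width b = 3.2 m and side slope z = 1.9: A = (b + zy)y = (3.2 + 1.9×2.56)×2.56 = 20.64 m²; P = b + 2y√(1+z²) = 3.2 + 2×2.56×2.147 = 14.19 m. Hydraulic radius R = A/P = 20.64/14.19 = 1.454 m. Q_A = (1/0.013)·20.64·1.454^(2/3)·√0.00069 = 53.55 m³/s.
Channel B: For a circular section of diameter D = 2.9 m at depth y = 2.13 m, the central angle is θ = 2 arccos(1 − 2y/D) = 4.118 rad. Then A = (D²/8)(θ − sin θ) = 5.2 m² and P = Dθ/2 = 5.971 m. Hydraulic radius R = A/P = 5.2/5.971 = 0.8709 m. Q_B = (1/0.013)·5.2·0.8709^(2/3)·√0.00069 = 9.581 m³/s.
Q_A = 53.55 m³/s vs Q_B = 9.581 m³/s, so channel A carries more.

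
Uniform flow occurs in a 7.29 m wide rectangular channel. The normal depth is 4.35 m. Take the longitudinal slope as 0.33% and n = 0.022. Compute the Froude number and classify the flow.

subcritical

Flow area A = b·y = 7.29 × 4.35 = 31.71 m². Wetted perimeter P = b + 2y = 7.29 + 2×4.35 = 15.99 m.
Hydraulic radius R = A/P = 31.71/15.99 = 1.983 m.
V = (1/n) R^(2/3) √S = (1/0.022) × 1.983^(2/3) × √0.0033 = 4.122 m/s. Hydraulic depth D_h = A/T = 31.71/7.29 = 4.35 m.
Froude number Fr = V/√(g·D_h) = 4.122/√(9.81×4.35) = 0.631, which is less than 1, so the flow is subcritical.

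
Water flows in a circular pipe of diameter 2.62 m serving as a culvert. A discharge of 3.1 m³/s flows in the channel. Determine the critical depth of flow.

At critical depth, Q² T / (g A³) = 1, i.e. A³/T = Q²/g = 3.1²/9.81 = 0.9796.
At y = 0.644 m: A³/T = 0.4831 — low.
At y = 0.772 m: A³/T = 0.9777 — matches.

y_c = 0.772 m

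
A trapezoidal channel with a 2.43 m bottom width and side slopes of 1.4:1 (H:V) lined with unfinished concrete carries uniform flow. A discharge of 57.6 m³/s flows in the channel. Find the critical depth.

y_c = 2.49 m

At critical depth, Q² T / (g A³) = 1, i.e. A³/T = Q²/g = 57.6²/9.81 = 338.2.
Trying y = 2.77 m: A³/T = 523.7 — high.
Trying y = 2.49 m: A³/T = 340 — matches.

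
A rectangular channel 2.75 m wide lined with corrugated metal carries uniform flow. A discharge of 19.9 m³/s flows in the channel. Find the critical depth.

For a rectangular channel, critical depth y_c = (q²/g)^(1/3) where q = Q/b = 19.9/2.75 = 7.236 m²/s.
So y_c = (7.236²/9.81)^(1/3) = 1.75 m.

y_c = 1.75 m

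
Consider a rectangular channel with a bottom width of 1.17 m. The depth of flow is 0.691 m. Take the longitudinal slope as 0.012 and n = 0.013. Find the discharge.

Q = 3.17 m³/s

Flow area A = b·y = 1.17 × 0.691 = 0.8085 m². Wetted perimeter P = b + 2y = 1.17 + 2×0.691 = 2.552 m.
Hydraulic radius R = A/P = 0.8085/2.552 = 0.3168 m.
Manning's equation: Q = (1/n) A R^(2/3) S^(1/2) = (1/0.013) × 0.8085 × 0.3168^(2/3) × 0.012^(1/2) = 3.17 m³/s.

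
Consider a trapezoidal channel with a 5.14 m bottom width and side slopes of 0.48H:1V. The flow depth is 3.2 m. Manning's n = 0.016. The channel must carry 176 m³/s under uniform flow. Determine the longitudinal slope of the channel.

With bottom width b = 5.14 m and side slope z = 0.48: A = (b + zy)y = (5.14 + 0.48×3.2)×3.2 = 21.36 m²; P = b + 2y√(1+z²) = 5.14 + 2×3.2×1.109 = 12.24 m.
Hydraulic radius R = A/P = 21.36/12.24 = 1.745 m.
From Manning's equation, S = [nQ / (1 A R^(2/3))]² = [0.016 × 176 / (1 × 21.36 × 1.745^(2/3))]² = 0.00827.

S = 0.00827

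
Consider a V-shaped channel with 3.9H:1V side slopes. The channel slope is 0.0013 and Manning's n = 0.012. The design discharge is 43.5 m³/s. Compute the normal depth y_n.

y_n = 1.96 m

Manning's equation rearranged: A R^(2/3) = nQ / (1·√S) = 0.012 × 43.5 / (√0.0013) = 14.48.
Trying y = 2.37 m: A R^(2/3) = 24.02 — over.
Trying y = 1.65 m: A R^(2/3) = 9.144 — short.
Trying y = 1.96 m: A R^(2/3) = 14.47 — close enough.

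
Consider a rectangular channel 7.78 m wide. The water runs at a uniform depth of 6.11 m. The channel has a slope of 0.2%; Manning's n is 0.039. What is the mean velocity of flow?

V = 2.04 m/s

Flow area A = b·y = 7.78 × 6.11 = 47.54 m². Wetted perimeter P = b + 2y = 7.78 + 2×6.11 = 20 m.
Hydraulic radius R = A/P = 47.54/20 = 2.377 m.
From Manning's equation, V = (1/n) R^(2/3) S^(1/2) = (1/0.039) × 2.377^(2/3) × 0.002^(1/2) = 2.04 m/s.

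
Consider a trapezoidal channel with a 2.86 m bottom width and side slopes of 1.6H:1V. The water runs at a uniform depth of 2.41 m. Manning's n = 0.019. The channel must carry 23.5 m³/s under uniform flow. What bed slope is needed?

With bottom width b = 2.86 m and side slope z = 1.6: A = (b + zy)y = (2.86 + 1.6×2.41)×2.41 = 16.19 m²; P = b + 2y√(1+z²) = 2.86 + 2×2.41×1.887 = 11.95 m.
Hydraulic radius R = A/P = 16.19/11.95 = 1.354 m.
From Manning's equation, S = [nQ / (1 A R^(2/3))]² = [0.019 × 23.5 / (1 × 16.19 × 1.354^(2/3))]² = 0.000508.

S = 0.000508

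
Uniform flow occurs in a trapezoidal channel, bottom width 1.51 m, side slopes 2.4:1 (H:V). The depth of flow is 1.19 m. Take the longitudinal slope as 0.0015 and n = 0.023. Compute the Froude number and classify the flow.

subcritical

With bottom width b = 1.51 m and side slope z = 2.4: A = (b + zy)y = (1.51 + 2.4×1.19)×1.19 = 5.196 m²; P = b + 2y√(1+z²) = 1.51 + 2×1.19×2.6 = 7.698 m.
Hydraulic radius R = A/P = 5.196/7.698 = 0.6749 m.
V = (1/n) R^(2/3) √S = (1/0.023) × 0.6749^(2/3) × √0.0015 = 1.296 m/s. Hydraulic depth D_h = A/T = 5.196/7.222 = 0.7194 m.
Froude number Fr = V/√(g·D_h) = 1.296/√(9.81×0.7194) = 0.488, which is less than 1, so the flow is subcritical.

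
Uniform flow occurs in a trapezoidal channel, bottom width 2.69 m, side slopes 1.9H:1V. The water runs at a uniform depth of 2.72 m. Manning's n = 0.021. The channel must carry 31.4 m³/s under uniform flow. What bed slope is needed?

S = 0.000561

With bottom width b = 2.69 m and side slope z = 1.9: A = (b + zy)y = (2.69 + 1.9×2.72)×2.72 = 21.37 m²; P = b + 2y√(1+z²) = 2.69 + 2×2.72×2.147 = 14.37 m.
Hydraulic radius R = A/P = 21.37/14.37 = 1.487 m.
From Manning's equation, S = [nQ / (1 A R^(2/3))]² = [0.021 × 31.4 / (1 × 21.37 × 1.487^(2/3))]² = 0.000561.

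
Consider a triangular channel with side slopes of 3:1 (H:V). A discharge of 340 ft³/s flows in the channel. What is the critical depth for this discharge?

At critical depth, Q² T / (g A³) = 1, i.e. A³/T = Q²/g = 340²/32.2 = 3590.
Try y = 4.13 ft: A³/T = 5407 — over.
Try y = 2.89 ft: A³/T = 907.2 — short.
Try y = 3.81 ft: A³/T = 3613 — matches.

y_c = 3.81 ft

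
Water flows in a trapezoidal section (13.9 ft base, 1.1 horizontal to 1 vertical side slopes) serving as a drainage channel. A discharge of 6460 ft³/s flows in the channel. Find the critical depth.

y_c = 13.4 ft

At critical depth, Q² T / (g A³) = 1, i.e. A³/T = Q²/g = 6460²/32.2 = 1296000.
At y = 11.1 ft: A³/T = 635300 — too small.
At y = 14.8 ft: A³/T = 1918000 — too large.
At y = 13.4 ft: A³/T = 1303000 — matches.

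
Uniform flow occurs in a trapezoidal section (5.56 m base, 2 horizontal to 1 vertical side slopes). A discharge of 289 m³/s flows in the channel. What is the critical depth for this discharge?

At critical depth, Q² T / (g A³) = 1, i.e. A³/T = Q²/g = 289²/9.81 = 8514.
Trying y = 5.25 m: A³/T = 22570 — too large.
Trying y = 3.38 m: A³/T = 3784 — too small.
Trying y = 4.14 m: A³/T = 8504 — matches.

y_c = 4.14 m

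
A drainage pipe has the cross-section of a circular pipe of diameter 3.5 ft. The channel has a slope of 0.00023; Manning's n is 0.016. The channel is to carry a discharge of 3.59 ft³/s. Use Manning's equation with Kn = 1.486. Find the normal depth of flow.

y_n = 1.29 ft

Manning's equation rearranged: A R^(2/3) = nQ / (1.486·√S) = 0.016 × 3.59 / (1.486 × √0.00023) = 2.549.
At y = 0.989 ft: A R^(2/3) = 1.534 — low.
At y = 1.29 ft: A R^(2/3) = 2.55 — matches.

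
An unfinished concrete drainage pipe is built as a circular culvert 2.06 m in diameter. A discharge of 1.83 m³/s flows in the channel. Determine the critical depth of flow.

y_c = 0.631 m

At critical depth, Q² T / (g A³) = 1, i.e. A³/T = Q²/g = 1.83²/9.81 = 0.3414.
Trying y = 0.447 m: A³/T = 0.08922 — too small.
Trying y = 0.631 m: A³/T = 0.3415 — matches.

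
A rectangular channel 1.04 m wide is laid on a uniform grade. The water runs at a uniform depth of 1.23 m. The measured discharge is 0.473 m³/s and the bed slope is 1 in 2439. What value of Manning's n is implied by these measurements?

Flow area A = b·y = 1.04 × 1.23 = 1.279 m². Wetted perimeter P = b + 2y = 1.04 + 2×1.23 = 3.5 m.
Hydraulic radius R = A/P = 1.279/3.5 = 0.3655 m.
Rearranging Manning's equation: n = (1/Q) A R^(2/3) S^(1/2) = (1/0.473) × 1.279 × 0.3655^(2/3) × √0.00041 = 0.028.

n = 0.028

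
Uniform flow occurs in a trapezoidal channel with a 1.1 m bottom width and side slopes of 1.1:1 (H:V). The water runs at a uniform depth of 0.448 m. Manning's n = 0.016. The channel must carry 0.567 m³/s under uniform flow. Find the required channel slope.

S = 0.000829

With bottom width b = 1.1 m and side slope z = 1.1: A = (b + zy)y = (1.1 + 1.1×0.448)×0.448 = 0.7136 m²; P = b + 2y√(1+z²) = 1.1 + 2×0.448×1.487 = 2.432 m.
Hydraulic radius R = A/P = 0.7136/2.432 = 0.2934 m.
From Manning's equation, S = [nQ / (1 A R^(2/3))]² = [0.016 × 0.567 / (1 × 0.7136 × 0.2934^(2/3))]² = 0.000829.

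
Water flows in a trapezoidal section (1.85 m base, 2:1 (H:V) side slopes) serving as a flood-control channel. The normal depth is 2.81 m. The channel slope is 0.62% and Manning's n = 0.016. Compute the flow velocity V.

V = 6.32 m/s

With bottom width b = 1.85 m and side slope z = 2: A = (b + zy)y = (1.85 + 2×2.81)×2.81 = 20.99 m²; P = b + 2y√(1+z²) = 1.85 + 2×2.81×2.236 = 14.42 m.
Hydraulic radius R = A/P = 20.99/14.42 = 1.456 m.
From Manning's equation, V = (1/n) R^(2/3) S^(1/2) = (1/0.016) × 1.456^(2/3) × 0.0062^(1/2) = 6.32 m/s.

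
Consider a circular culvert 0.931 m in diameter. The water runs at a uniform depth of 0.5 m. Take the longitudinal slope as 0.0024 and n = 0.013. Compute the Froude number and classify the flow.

For a circular section of diameter D = 0.931 m at depth y = 0.5 m, the central angle is θ = 2 arccos(1 − 2y/D) = 3.29 rad. Then A = (D²/8)(θ − sin θ) = 0.3725 m² and P = Dθ/2 = 1.531 m.
Hydraulic radius R = A/P = 0.3725/1.531 = 0.2432 m.
V = (1/n) R^(2/3) √S = (1/0.013) × 0.2432^(2/3) × √0.0024 = 1.468 m/s. Hydraulic depth D_h = A/T = 0.3725/0.9284 = 0.4012 m.
Froude number Fr = V/√(g·D_h) = 1.468/√(9.81×0.4012) = 0.74, which is less than 1, so the flow is subcritical.

subcritical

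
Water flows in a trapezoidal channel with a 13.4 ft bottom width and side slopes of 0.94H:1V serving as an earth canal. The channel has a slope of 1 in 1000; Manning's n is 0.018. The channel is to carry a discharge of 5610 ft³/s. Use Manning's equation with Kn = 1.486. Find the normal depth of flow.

y_n = 17.4 ft

Manning's equation rearranged: A R^(2/3) = nQ / (1.486·√S) = 0.018 × 5610 / (1.486 × √0.001) = 2149.
Trying y = 20.9 ft: A R^(2/3) = 3154 — over.
Trying y = 13.1 ft: A R^(2/3) = 1212 — short.
Trying y = 17.4 ft: A R^(2/3) = 2151 — matches.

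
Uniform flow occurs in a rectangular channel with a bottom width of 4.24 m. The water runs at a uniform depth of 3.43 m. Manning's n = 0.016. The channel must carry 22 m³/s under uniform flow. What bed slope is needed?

Flow area A = b·y = 4.24 × 3.43 = 14.54 m². Wetted perimeter P = b + 2y = 4.24 + 2×3.43 = 11.1 m.
Hydraulic radius R = A/P = 14.54/11.1 = 1.31 m.
From Manning's equation, S = [nQ / (1 A R^(2/3))]² = [0.016 × 22 / (1 × 14.54 × 1.31^(2/3))]² = 0.000409.

S = 0.000409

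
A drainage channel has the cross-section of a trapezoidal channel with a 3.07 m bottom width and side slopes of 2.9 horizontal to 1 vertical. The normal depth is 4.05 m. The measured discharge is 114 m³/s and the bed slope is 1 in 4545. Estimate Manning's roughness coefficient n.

With bottom width b = 3.07 m and side slope z = 2.9: A = (b + zy)y = (3.07 + 2.9×4.05)×4.05 = 60 m²; P = b + 2y√(1+z²) = 3.07 + 2×4.05×3.068 = 27.92 m.
Hydraulic radius R = A/P = 60/27.92 = 2.149 m.
Rearranging Manning's equation: n = (1/Q) A R^(2/3) S^(1/2) = (1/114) × 60 × 2.149^(2/3) × √0.00022 = 0.013.

n = 0.013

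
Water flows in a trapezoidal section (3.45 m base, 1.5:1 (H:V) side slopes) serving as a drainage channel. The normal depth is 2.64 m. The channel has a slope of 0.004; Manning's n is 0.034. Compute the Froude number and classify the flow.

subcritical

With bottom width b = 3.45 m and side slope z = 1.5: A = (b + zy)y = (3.45 + 1.5×2.64)×2.64 = 19.56 m²; P = b + 2y√(1+z²) = 3.45 + 2×2.64×1.803 = 12.97 m.
Hydraulic radius R = A/P = 19.56/12.97 = 1.508 m.
V = (1/n) R^(2/3) √S = (1/0.034) × 1.508^(2/3) × √0.004 = 2.447 m/s. Hydraulic depth D_h = A/T = 19.56/11.37 = 1.721 m.
Froude number Fr = V/√(g·D_h) = 2.447/√(9.81×1.721) = 0.596, which is less than 1, so the flow is subcritical.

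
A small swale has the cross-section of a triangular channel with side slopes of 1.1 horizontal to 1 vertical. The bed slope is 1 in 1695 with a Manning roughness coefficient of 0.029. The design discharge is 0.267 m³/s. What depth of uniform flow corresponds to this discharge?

Manning's equation rearranged: A R^(2/3) = nQ / (1·√S) = 0.029 × 0.267 / (√0.00059) = 0.3188.
Trying y = 0.92 m: A R^(2/3) = 0.4539 — over.
Trying y = 0.633 m: A R^(2/3) = 0.1675 — short.
Trying y = 0.806 m: A R^(2/3) = 0.319 — matches.

y_n = 0.806 m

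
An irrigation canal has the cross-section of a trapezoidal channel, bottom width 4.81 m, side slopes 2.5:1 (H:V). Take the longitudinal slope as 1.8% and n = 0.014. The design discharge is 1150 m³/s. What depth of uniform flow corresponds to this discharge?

y_n = 4.31 m

Manning's equation rearranged: A R^(2/3) = nQ / (1·√S) = 0.014 × 1150 / (√0.018) = 120.
Try y = 4.87 m: A R^(2/3) = 159 — too large.
Try y = 3.48 m: A R^(2/3) = 74.54 — too small.
Try y = 4.31 m: A R^(2/3) = 120.3 — close enough.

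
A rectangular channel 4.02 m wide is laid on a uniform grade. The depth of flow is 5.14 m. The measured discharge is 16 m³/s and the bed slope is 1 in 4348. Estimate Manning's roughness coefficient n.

n = 0.025

Flow area A = b·y = 4.02 × 5.14 = 20.66 m². Wetted perimeter P = b + 2y = 4.02 + 2×5.14 = 14.3 m.
Hydraulic radius R = A/P = 20.66/14.3 = 1.445 m.
Rearranging Manning's equation: n = (1/Q) A R^(2/3) S^(1/2) = (1/16) × 20.66 × 1.445^(2/3) × √0.00023 = 0.025.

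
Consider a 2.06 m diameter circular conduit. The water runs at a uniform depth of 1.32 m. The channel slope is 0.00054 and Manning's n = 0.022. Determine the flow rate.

Q = 1.68 m³/s

For a circular section of diameter D = 2.06 m at depth y = 1.32 m, the central angle is θ = 2 arccos(1 − 2y/D) = 3.712 rad. Then A = (D²/8)(θ − sin θ) = 2.256 m² and P = Dθ/2 = 3.824 m.
Hydraulic radius R = A/P = 2.256/3.824 = 0.59 m.
Manning's equation: Q = (1/n) A R^(2/3) S^(1/2) = (1/0.022) × 2.256 × 0.59^(2/3) × 0.00054^(1/2) = 1.68 m³/s.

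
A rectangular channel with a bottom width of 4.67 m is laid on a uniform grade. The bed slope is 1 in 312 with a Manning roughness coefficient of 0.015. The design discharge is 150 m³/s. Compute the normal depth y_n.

y_n = 6.02 m

Manning's equation rearranged: A R^(2/3) = nQ / (1·√S) = 0.015 × 150 / (√0.003205) = 39.74.
Try y = 7.42 m: A R^(2/3) = 50.82 — too large.
Try y = 4.44 m: A R^(2/3) = 27.53 — too small.
Try y = 6.02 m: A R^(2/3) = 39.77 — matches.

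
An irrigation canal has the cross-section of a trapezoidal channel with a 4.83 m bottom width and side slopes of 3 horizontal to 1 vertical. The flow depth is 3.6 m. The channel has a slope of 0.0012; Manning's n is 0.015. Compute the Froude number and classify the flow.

With bottom width b = 4.83 m and side slope z = 3: A = (b + zy)y = (4.83 + 3×3.6)×3.6 = 56.27 m²; P = b + 2y√(1+z²) = 4.83 + 2×3.6×3.162 = 27.6 m.
Hydraulic radius R = A/P = 56.27/27.6 = 2.039 m.
V = (1/n) R^(2/3) √S = (1/0.015) × 2.039^(2/3) × √0.0012 = 3.713 m/s. Hydraulic depth D_h = A/T = 56.27/26.43 = 2.129 m.
Froude number Fr = V/√(g·D_h) = 3.713/√(9.81×2.129) = 0.813, which is less than 1, so the flow is subcritical.

subcritical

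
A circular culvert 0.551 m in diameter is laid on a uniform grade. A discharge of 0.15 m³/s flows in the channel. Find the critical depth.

At critical depth, Q² T / (g A³) = 1, i.e. A³/T = Q²/g = 0.15²/9.81 = 0.002294.
At y = 0.209 m: A³/T = 0.001067 — too small.
At y = 0.311 m: A³/T = 0.004886 — too large.
At y = 0.255 m: A³/T = 0.002289 — close enough.

y_c = 0.255 m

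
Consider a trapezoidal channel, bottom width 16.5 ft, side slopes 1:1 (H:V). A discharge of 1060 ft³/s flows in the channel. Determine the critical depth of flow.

At critical depth, Q² T / (g A³) = 1, i.e. A³/T = Q²/g = 1060²/32.2 = 34890.
Trying y = 3.22 ft: A³/T = 11160 — low.
Trying y = 4.97 ft: A³/T = 45950 — high.
Trying y = 4.57 ft: A³/T = 34820 — matches.

y_c = 4.57 ft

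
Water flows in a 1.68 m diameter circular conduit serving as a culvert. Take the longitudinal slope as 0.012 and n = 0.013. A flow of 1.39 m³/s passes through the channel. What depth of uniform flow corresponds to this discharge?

Manning's equation rearranged: A R^(2/3) = nQ / (1·√S) = 0.013 × 1.39 / (√0.012) = 0.165.
Trying y = 0.292 m: A R^(2/3) = 0.08181 — low.
Trying y = 0.513 m: A R^(2/3) = 0.2519 — high.
Trying y = 0.413 m: A R^(2/3) = 0.1647 — matches.

y_n = 0.413 m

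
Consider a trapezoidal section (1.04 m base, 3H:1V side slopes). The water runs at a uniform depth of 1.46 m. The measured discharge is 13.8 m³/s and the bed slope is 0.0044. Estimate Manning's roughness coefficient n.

n = 0.032

With bottom width b = 1.04 m and side slope z = 3: A = (b + zy)y = (1.04 + 3×1.46)×1.46 = 7.913 m²; P = b + 2y√(1+z²) = 1.04 + 2×1.46×3.162 = 10.27 m.
Hydraulic radius R = A/P = 7.913/10.27 = 0.7702 m.
Rearranging Manning's equation: n = (1/Q) A R^(2/3) S^(1/2) = (1/13.8) × 7.913 × 0.7702^(2/3) × √0.0044 = 0.032.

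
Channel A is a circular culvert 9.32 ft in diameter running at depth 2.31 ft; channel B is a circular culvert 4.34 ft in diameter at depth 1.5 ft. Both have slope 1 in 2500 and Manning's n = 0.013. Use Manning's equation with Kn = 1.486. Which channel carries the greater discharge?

channel A

Channel A: For a circular section of diameter D = 9.32 ft at depth y = 2.31 ft, the central angle is θ = 2 arccos(1 − 2y/D) = 2.084 rad. Then A = (D²/8)(θ − sin θ) = 13.18 ft² and P = Dθ/2 = 9.714 ft. Hydraulic radius R = A/P = 13.18/9.714 = 1.356 ft. Q_A = (1.486/0.013)·13.18·1.356^(2/3)·√0.0004 = 36.91 ft³/s.
Channel B: For a circular section of diameter D = 4.34 ft at depth y = 1.5 ft, the central angle is θ = 2 arccos(1 − 2y/D) = 2.514 rad. Then A = (D²/8)(θ − sin θ) = 4.536 ft² and P = Dθ/2 = 5.455 ft. Hydraulic radius R = A/P = 4.536/5.455 = 0.8315 ft. Q_B = (1.486/0.013)·4.536·0.8315^(2/3)·√0.0004 = 9.169 ft³/s.
Q_A = 36.91 ft³/s vs Q_B = 9.169 ft³/s, so channel A carries more.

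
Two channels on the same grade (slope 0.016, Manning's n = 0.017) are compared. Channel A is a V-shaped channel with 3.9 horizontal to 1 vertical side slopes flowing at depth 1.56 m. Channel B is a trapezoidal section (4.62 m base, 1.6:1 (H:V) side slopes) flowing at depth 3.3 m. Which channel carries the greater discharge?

channel B

Channel A: For a triangular section with side slope z = 3.9: A = zy² = 3.9×1.56² = 9.491 m²; P = 2y√(1+z²) = 2×1.56×4.026 = 12.56 m. Hydraulic radius R = A/P = 9.491/12.56 = 0.7556 m. Q_A = (1/0.017)·9.491·0.7556^(2/3)·√0.016 = 58.58 m³/s.
Channel B: With bottom width b = 4.62 m and side slope z = 1.6: A = (b + zy)y = (4.62 + 1.6×3.3)×3.3 = 32.67 m²; P = b + 2y√(1+z²) = 4.62 + 2×3.3×1.887 = 17.07 m. Hydraulic radius R = A/P = 32.67/17.07 = 1.914 m. Q_B = (1/0.017)·32.67·1.914^(2/3)·√0.016 = 374.7 m³/s.
Q_A = 58.58 m³/s vs Q_B = 374.7 m³/s, so channel B carries more.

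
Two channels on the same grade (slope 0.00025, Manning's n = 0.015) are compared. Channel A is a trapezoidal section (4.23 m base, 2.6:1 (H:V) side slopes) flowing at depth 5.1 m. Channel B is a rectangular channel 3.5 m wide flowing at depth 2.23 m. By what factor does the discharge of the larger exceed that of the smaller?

22.6

Channel A: With bottom width b = 4.23 m and side slope z = 2.6: A = (b + zy)y = (4.23 + 2.6×5.1)×5.1 = 89.2 m²; P = b + 2y√(1+z²) = 4.23 + 2×5.1×2.786 = 32.64 m. Hydraulic radius R = A/P = 89.2/32.64 = 2.732 m. Q_A = (1/0.015)·89.2·2.732^(2/3)·√0.00025 = 183.8 m³/s.
Channel B: Flow area A = b·y = 3.5 × 2.23 = 7.805 m². Wetted perimeter P = b + 2y = 3.5 + 2×2.23 = 7.96 m. Hydraulic radius R = A/P = 7.805/7.96 = 0.9805 m. Q_B = (1/0.015)·7.805·0.9805^(2/3)·√0.00025 = 8.12 m³/s.
The larger discharge is 183.8 m³/s and the smaller is 8.12 m³/s; the ratio is 22.6.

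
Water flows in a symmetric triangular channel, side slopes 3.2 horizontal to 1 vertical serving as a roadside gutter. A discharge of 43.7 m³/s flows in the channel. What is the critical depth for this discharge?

y_c = 2.07 m

At critical depth, Q² T / (g A³) = 1, i.e. A³/T = Q²/g = 43.7²/9.81 = 194.7.
At y = 1.44 m: A³/T = 31.7 — too small.
At y = 2.46 m: A³/T = 461.3 — too large.
At y = 2.07 m: A³/T = 194.6 — ≈ 194.7.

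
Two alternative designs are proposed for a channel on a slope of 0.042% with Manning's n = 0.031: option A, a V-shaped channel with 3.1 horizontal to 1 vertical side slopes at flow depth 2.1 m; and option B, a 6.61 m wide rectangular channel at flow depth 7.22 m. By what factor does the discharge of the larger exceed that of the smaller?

6.03

Channel A: For a triangular section with side slope z = 3.1: A = zy² = 3.1×2.1² = 13.67 m²; P = 2y√(1+z²) = 2×2.1×3.257 = 13.68 m. Hydraulic radius R = A/P = 13.67/13.68 = 0.9993 m. Q_A = (1/0.031)·13.67·0.9993^(2/3)·√0.00042 = 9.034 m³/s.
Channel B: Flow area A = b·y = 6.61 × 7.22 = 47.72 m². Wetted perimeter P = b + 2y = 6.61 + 2×7.22 = 21.05 m. Hydraulic radius R = A/P = 47.72/21.05 = 2.267 m. Q_B = (1/0.031)·47.72·2.267^(2/3)·√0.00042 = 54.45 m³/s.
The larger discharge is 54.45 m³/s and the smaller is 9.034 m³/s; the ratio is 6.03.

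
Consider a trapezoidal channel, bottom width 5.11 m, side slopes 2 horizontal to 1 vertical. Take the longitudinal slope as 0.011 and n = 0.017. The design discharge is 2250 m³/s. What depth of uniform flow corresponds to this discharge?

y_n = 7.42 m

Manning's equation rearranged: A R^(2/3) = nQ / (1·√S) = 0.017 × 2250 / (√0.011) = 364.7.
At y = 6.23 m: A R^(2/3) = 243.6 — too small.
At y = 7.42 m: A R^(2/3) = 364.6 — ≈ 364.7.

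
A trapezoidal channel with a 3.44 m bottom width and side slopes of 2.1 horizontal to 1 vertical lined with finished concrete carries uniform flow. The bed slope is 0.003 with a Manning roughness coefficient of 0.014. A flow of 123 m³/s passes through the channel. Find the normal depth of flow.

y_n = 2.65 m

Manning's equation rearranged: A R^(2/3) = nQ / (1·√S) = 0.014 × 123 / (√0.003) = 31.44.
Trying y = 3.38 m: A R^(2/3) = 53.84 — over.
Trying y = 1.84 m: A R^(2/3) = 14.49 — short.
Trying y = 2.65 m: A R^(2/3) = 31.46 — matches.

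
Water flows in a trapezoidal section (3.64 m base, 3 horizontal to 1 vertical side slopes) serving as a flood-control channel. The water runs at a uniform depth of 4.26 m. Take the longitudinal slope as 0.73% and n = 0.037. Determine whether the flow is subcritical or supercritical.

With bottom width b = 3.64 m and side slope z = 3: A = (b + zy)y = (3.64 + 3×4.26)×4.26 = 69.95 m²; P = b + 2y√(1+z²) = 3.64 + 2×4.26×3.162 = 30.58 m.
Hydraulic radius R = A/P = 69.95/30.58 = 2.287 m.
V = (1/n) R^(2/3) √S = (1/0.037) × 2.287^(2/3) × √0.0073 = 4.009 m/s. Hydraulic depth D_h = A/T = 69.95/29.2 = 2.396 m.
Froude number Fr = V/√(g·D_h) = 4.009/√(9.81×2.396) = 0.827, which is less than 1, so the flow is subcritical.

subcritical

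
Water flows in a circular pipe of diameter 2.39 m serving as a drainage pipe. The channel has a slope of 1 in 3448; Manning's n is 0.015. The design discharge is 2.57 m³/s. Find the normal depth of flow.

y_n = 1.49 m

Manning's equation rearranged: A R^(2/3) = nQ / (1·√S) = 0.015 × 2.57 / (√0.00029) = 2.264.
At y = 1.77 m: A R^(2/3) = 2.859 — too large.
At y = 1.49 m: A R^(2/3) = 2.265 — ≈ 2.264.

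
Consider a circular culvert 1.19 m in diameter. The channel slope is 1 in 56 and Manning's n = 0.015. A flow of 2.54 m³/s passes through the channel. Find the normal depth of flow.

y_n = 0.647 m

Manning's equation rearranged: A R^(2/3) = nQ / (1·√S) = 0.015 × 2.54 / (√0.01786) = 0.2851.
At y = 0.721 m: A R^(2/3) = 0.338 — high.
At y = 0.647 m: A R^(2/3) = 0.2849 — close enough.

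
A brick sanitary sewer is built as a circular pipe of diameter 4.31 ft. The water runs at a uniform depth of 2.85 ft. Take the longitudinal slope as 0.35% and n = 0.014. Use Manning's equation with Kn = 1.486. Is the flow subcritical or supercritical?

subcritical

For a circular section of diameter D = 4.31 ft at depth y = 2.85 ft, the central angle is θ = 2 arccos(1 − 2y/D) = 3.798 rad. Then A = (D²/8)(θ − sin θ) = 10.24 ft² and P = Dθ/2 = 8.185 ft.
Hydraulic radius R = A/P = 10.24/8.185 = 1.251 ft.
V = (1.486/n) R^(2/3) √S = (1.486/0.014) × 1.251^(2/3) × √0.0035 = 7.289 ft/s. Hydraulic depth D_h = A/T = 10.24/4.08 = 2.509 ft.
Froude number Fr = V/√(g·D_h) = 7.289/√(32.2×2.509) = 0.811, which is less than 1, so the flow is subcritical.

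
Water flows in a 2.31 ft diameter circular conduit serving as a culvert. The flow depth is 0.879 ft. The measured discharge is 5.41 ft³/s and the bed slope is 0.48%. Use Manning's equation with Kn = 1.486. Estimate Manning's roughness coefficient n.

For a circular section of diameter D = 2.31 ft at depth y = 0.879 ft, the central angle is θ = 2 arccos(1 − 2y/D) = 2.659 rad. Then A = (D²/8)(θ − sin θ) = 1.464 ft² and P = Dθ/2 = 3.071 ft.
Hydraulic radius R = A/P = 1.464/3.071 = 0.4767 ft.
Rearranging Manning's equation: n = (1.486/Q) A R^(2/3) S^(1/2) = (1.486/5.41) × 1.464 × 0.4767^(2/3) × √0.0048 = 0.017.

n = 0.017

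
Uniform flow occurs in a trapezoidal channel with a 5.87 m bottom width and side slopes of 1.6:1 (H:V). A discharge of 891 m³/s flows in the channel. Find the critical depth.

y_c = 7.51 m

At critical depth, Q² T / (g A³) = 1, i.e. A³/T = Q²/g = 891²/9.81 = 80930.
Trying y = 6.71 m: A³/T = 50600 — short.
Trying y = 7.51 m: A³/T = 81050 — matches.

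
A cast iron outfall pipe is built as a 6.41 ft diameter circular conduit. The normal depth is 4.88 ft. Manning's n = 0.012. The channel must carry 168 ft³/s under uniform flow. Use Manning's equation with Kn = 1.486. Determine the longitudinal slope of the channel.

S = 0.0011

For a circular section of diameter D = 6.41 ft at depth y = 4.88 ft, the central angle is θ = 2 arccos(1 − 2y/D) = 4.241 rad. Then A = (D²/8)(θ − sin θ) = 26.36 ft² and P = Dθ/2 = 13.59 ft.
Hydraulic radius R = A/P = 26.36/13.59 = 1.939 ft.
From Manning's equation, S = [nQ / (1.486 A R^(2/3))]² = [0.012 × 168 / (1.486 × 26.36 × 1.939^(2/3))]² = 0.0011.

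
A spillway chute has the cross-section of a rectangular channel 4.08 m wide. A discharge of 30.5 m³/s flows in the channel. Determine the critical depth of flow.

y_c = 1.79 m

For a rectangular channel, critical depth y_c = (q²/g)^(1/3) where q = Q/b = 30.5/4.08 = 7.475 m²/s.
So y_c = (7.475²/9.81)^(1/3) = 1.79 m.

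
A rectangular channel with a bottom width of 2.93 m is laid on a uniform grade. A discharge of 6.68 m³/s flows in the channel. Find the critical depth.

y_c = 0.809 m

For a rectangular channel, critical depth y_c = (q²/g)^(1/3) where q = Q/b = 6.68/2.93 = 2.28 m²/s.
So y_c = (2.28²/9.81)^(1/3) = 0.809 m.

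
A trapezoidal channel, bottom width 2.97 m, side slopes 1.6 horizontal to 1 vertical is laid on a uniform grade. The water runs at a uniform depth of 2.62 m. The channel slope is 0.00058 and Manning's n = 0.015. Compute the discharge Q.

Q = 38.8 m³/s

With bottom width b = 2.97 m and side slope z = 1.6: A = (b + zy)y = (2.97 + 1.6×2.62)×2.62 = 18.76 m²; P = b + 2y√(1+z²) = 2.97 + 2×2.62×1.887 = 12.86 m.
Hydraulic radius R = A/P = 18.76/12.86 = 1.459 m.
Manning's equation: Q = (1/n) A R^(2/3) S^(1/2) = (1/0.015) × 18.76 × 1.459^(2/3) × 0.00058^(1/2) = 38.8 m³/s.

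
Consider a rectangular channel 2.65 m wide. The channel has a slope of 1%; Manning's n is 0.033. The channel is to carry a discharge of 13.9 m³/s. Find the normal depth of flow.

Manning's equation rearranged: A R^(2/3) = nQ / (1·√S) = 0.033 × 13.9 / (√0.01) = 4.587.
Try y = 2.23 m: A R^(2/3) = 5.224 — over.
Try y = 1.59 m: A R^(2/3) = 3.393 — short.
Try y = 2.01 m: A R^(2/3) = 4.585 — ≈ 4.587.

y_n = 2.01 m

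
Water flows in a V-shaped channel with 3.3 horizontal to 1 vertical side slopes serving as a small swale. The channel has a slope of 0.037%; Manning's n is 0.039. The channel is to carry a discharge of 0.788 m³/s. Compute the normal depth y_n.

y_n = 0.916 m

Manning's equation rearranged: A R^(2/3) = nQ / (1·√S) = 0.039 × 0.788 / (√0.00037) = 1.598.
Trying y = 1.09 m: A R^(2/3) = 2.54 — over.
Trying y = 0.66 m: A R^(2/3) = 0.6666 — short.
Trying y = 0.916 m: A R^(2/3) = 1.598 — ≈ 1.598.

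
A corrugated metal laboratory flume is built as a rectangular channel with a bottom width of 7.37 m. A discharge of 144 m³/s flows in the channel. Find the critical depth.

For a rectangular channel, critical depth y_c = (q²/g)^(1/3) where q = Q/b = 144/7.37 = 19.54 m²/s.
So y_c = (19.54²/9.81)^(1/3) = 3.39 m.

y_c = 3.39 m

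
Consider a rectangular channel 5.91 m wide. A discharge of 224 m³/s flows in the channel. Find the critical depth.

For a rectangular channel, critical depth y_c = (q²/g)^(1/3) where q = Q/b = 224/5.91 = 37.9 m²/s.
So y_c = (37.9²/9.81)^(1/3) = 5.27 m.

y_c = 5.27 m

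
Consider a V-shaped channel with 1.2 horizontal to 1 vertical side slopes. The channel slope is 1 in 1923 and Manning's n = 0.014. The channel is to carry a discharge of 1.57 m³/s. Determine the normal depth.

Manning's equation rearranged: A R^(2/3) = nQ / (1·√S) = 0.014 × 1.57 / (√0.00052) = 0.9639.
Trying y = 0.829 m: A R^(2/3) = 0.3846 — low.
Trying y = 1.42 m: A R^(2/3) = 1.615 — high.
Trying y = 1.17 m: A R^(2/3) = 0.9638 — close enough.

y_n = 1.17 m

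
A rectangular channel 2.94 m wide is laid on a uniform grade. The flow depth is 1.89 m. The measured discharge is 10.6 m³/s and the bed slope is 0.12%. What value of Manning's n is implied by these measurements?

n = 0.016

Flow area A = b·y = 2.94 × 1.89 = 5.557 m². Wetted perimeter P = b + 2y = 2.94 + 2×1.89 = 6.72 m.
Hydraulic radius R = A/P = 5.557/6.72 = 0.8269 m.
Rearranging Manning's equation: n = (1/Q) A R^(2/3) S^(1/2) = (1/10.6) × 5.557 × 0.8269^(2/3) × √0.0012 = 0.016.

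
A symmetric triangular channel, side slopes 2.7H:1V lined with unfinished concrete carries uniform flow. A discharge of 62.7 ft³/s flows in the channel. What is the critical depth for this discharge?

At critical depth, Q² T / (g A³) = 1, i.e. A³/T = Q²/g = 62.7²/32.2 = 122.1.
Try y = 1.64 ft: A³/T = 43.24 — too small.
Try y = 2.53 ft: A³/T = 377.8 — too large.
Try y = 2.02 ft: A³/T = 122.6 — close enough.

y_c = 2.02 ft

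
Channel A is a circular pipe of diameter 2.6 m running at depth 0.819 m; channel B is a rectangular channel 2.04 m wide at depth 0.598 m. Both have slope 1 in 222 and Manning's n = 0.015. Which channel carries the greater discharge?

channel A

Channel A: For a circular section of diameter D = 2.6 m at depth y = 0.819 m, the central angle is θ = 2 arccos(1 − 2y/D) = 2.384 rad. Then A = (D²/8)(θ − sin θ) = 1.433 m² and P = Dθ/2 = 3.099 m. Hydraulic radius R = A/P = 1.433/3.099 = 0.4625 m. Q_A = (1/0.015)·1.433·0.4625^(2/3)·√0.004505 = 3.835 m³/s.
Channel B: Flow area A = b·y = 2.04 × 0.598 = 1.22 m². Wetted perimeter P = b + 2y = 2.04 + 2×0.598 = 3.236 m. Hydraulic radius R = A/P = 1.22/3.236 = 0.377 m. Q_B = (1/0.015)·1.22·0.377^(2/3)·√0.004505 = 2.848 m³/s.
Q_A = 3.835 m³/s vs Q_B = 2.848 m³/s, so channel A carries more.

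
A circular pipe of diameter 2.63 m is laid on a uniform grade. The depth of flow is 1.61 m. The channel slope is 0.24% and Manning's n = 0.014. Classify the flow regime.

For a circular section of diameter D = 2.63 m at depth y = 1.61 m, the central angle is θ = 2 arccos(1 − 2y/D) = 3.594 rad. Then A = (D²/8)(θ − sin θ) = 3.486 m² and P = Dθ/2 = 4.726 m.
Hydraulic radius R = A/P = 3.486/4.726 = 0.7375 m.
V = (1/n) R^(2/3) √S = (1/0.014) × 0.7375^(2/3) × √0.0024 = 2.856 m/s. Hydraulic depth D_h = A/T = 3.486/2.563 = 1.36 m.
Froude number Fr = V/√(g·D_h) = 2.856/√(9.81×1.36) = 0.782, which is less than 1, so the flow is subcritical.

subcritical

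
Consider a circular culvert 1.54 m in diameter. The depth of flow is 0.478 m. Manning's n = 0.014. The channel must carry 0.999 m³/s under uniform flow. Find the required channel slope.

S = 0.0046

For a circular section of diameter D = 1.54 m at depth y = 0.478 m, the central angle is θ = 2 arccos(1 − 2y/D) = 2.364 rad. Then A = (D²/8)(θ − sin θ) = 0.4927 m² and P = Dθ/2 = 1.82 m.
Hydraulic radius R = A/P = 0.4927/1.82 = 0.2707 m.
From Manning's equation, S = [nQ / (1 A R^(2/3))]² = [0.014 × 0.999 / (1 × 0.4927 × 0.2707^(2/3))]² = 0.0046.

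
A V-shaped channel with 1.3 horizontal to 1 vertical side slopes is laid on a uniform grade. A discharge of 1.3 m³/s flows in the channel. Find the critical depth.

y_c = 0.728 m

At critical depth, Q² T / (g A³) = 1, i.e. A³/T = Q²/g = 1.3²/9.81 = 0.1723.
Try y = 0.502 m: A³/T = 0.02694 — short.
Try y = 0.728 m: A³/T = 0.1728 — matches.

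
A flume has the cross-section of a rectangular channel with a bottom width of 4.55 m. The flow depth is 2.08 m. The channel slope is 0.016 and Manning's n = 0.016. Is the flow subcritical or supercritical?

Flow area A = b·y = 4.55 × 2.08 = 9.464 m². Wetted perimeter P = b + 2y = 4.55 + 2×2.08 = 8.71 m.
Hydraulic radius R = A/P = 9.464/8.71 = 1.087 m.
V = (1/n) R^(2/3) √S = (1/0.016) × 1.087^(2/3) × √0.016 = 8.356 m/s. Hydraulic depth D_h = A/T = 9.464/4.55 = 2.08 m.
Froude number Fr = V/√(g·D_h) = 8.356/√(9.81×2.08) = 1.85, which is greater than 1, so the flow is supercritical.

supercritical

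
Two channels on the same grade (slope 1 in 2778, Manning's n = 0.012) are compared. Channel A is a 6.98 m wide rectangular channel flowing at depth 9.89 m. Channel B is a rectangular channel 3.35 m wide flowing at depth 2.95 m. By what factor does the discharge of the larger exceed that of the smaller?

12.6

Channel A: Flow area A = b·y = 6.98 × 9.89 = 69.03 m². Wetted perimeter P = b + 2y = 6.98 + 2×9.89 = 26.76 m. Hydraulic radius R = A/P = 69.03/26.76 = 2.58 m. Q_A = (1/0.012)·69.03·2.58^(2/3)·√0.00036 = 205.3 m³/s.
Channel B: Flow area A = b·y = 3.35 × 2.95 = 9.883 m². Wetted perimeter P = b + 2y = 3.35 + 2×2.95 = 9.25 m. Hydraulic radius R = A/P = 9.883/9.25 = 1.068 m. Q_B = (1/0.012)·9.883·1.068^(2/3)·√0.00036 = 16.33 m³/s.
The larger discharge is 205.3 m³/s and the smaller is 16.33 m³/s; the ratio is 12.6.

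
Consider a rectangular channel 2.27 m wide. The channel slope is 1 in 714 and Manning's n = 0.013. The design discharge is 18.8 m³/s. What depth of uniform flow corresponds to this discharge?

y_n = 3.23 m

Manning's equation rearranged: A R^(2/3) = nQ / (1·√S) = 0.013 × 18.8 / (√0.001401) = 6.531.
Trying y = 2.64 m: A R^(2/3) = 5.137 — low.
Trying y = 3.8 m: A R^(2/3) = 7.885 — high.
Trying y = 3.23 m: A R^(2/3) = 6.527 — matches.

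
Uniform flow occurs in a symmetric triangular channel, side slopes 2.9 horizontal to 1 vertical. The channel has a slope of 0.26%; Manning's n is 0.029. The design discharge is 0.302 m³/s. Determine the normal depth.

Manning's equation rearranged: A R^(2/3) = nQ / (1·√S) = 0.029 × 0.302 / (√0.0026) = 0.1718.
At y = 0.355 m: A R^(2/3) = 0.1112 — too small.
At y = 0.418 m: A R^(2/3) = 0.1719 — close enough.

y_n = 0.418 m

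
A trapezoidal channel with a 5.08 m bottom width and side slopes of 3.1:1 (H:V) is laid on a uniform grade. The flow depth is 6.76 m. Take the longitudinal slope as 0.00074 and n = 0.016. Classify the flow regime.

With bottom width b = 5.08 m and side slope z = 3.1: A = (b + zy)y = (5.08 + 3.1×6.76)×6.76 = 176 m²; P = b + 2y√(1+z²) = 5.08 + 2×6.76×3.257 = 49.12 m.
Hydraulic radius R = A/P = 176/49.12 = 3.583 m.
V = (1/n) R^(2/3) √S = (1/0.016) × 3.583^(2/3) × √0.00074 = 3.981 m/s. Hydraulic depth D_h = A/T = 176/46.99 = 3.745 m.
Froude number Fr = V/√(g·D_h) = 3.981/√(9.81×3.745) = 0.657, which is less than 1, so the flow is subcritical.

subcritical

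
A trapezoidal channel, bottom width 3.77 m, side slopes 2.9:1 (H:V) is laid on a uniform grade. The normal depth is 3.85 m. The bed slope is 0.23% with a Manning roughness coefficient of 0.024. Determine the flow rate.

Q = 188 m³/s

With bottom width b = 3.77 m and side slope z = 2.9: A = (b + zy)y = (3.77 + 2.9×3.85)×3.85 = 57.5 m²; P = b + 2y√(1+z²) = 3.77 + 2×3.85×3.068 = 27.39 m.
Hydraulic radius R = A/P = 57.5/27.39 = 2.099 m.
Manning's equation: Q = (1/n) A R^(2/3) S^(1/2) = (1/0.024) × 57.5 × 2.099^(2/3) × 0.0023^(1/2) = 188 m³/s.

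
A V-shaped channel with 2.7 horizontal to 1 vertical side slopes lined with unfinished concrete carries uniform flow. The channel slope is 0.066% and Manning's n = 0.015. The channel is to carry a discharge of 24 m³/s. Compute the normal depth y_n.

y_n = 2.24 m

Manning's equation rearranged: A R^(2/3) = nQ / (1·√S) = 0.015 × 24 / (√0.00066) = 14.01.
Trying y = 1.85 m: A R^(2/3) = 8.405 — too small.
Trying y = 2.52 m: A R^(2/3) = 19.16 — too large.
Trying y = 2.24 m: A R^(2/3) = 14 — matches.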